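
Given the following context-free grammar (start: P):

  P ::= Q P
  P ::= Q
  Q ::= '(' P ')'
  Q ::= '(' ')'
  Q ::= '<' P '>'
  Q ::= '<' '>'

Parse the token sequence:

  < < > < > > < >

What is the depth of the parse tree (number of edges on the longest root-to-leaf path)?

5

[P [Q < [P [Q < >] [P [Q < >]]] >] [P [Q < >]]]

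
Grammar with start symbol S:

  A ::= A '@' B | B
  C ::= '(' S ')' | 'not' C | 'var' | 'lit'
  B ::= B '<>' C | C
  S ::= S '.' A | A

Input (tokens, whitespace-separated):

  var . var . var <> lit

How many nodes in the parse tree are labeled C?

[S [S [S [A [B [C var]]]] . [A [B [C var]]]] . [A [B [B [C var]] <> [C lit]]]]

4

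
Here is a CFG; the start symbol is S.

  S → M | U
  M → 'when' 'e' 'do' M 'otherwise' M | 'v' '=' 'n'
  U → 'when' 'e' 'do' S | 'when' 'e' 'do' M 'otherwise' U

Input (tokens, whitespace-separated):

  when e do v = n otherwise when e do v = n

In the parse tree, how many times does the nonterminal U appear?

[S [U when e do [M v = n] otherwise [U when e do [S [M v = n]]]]]

2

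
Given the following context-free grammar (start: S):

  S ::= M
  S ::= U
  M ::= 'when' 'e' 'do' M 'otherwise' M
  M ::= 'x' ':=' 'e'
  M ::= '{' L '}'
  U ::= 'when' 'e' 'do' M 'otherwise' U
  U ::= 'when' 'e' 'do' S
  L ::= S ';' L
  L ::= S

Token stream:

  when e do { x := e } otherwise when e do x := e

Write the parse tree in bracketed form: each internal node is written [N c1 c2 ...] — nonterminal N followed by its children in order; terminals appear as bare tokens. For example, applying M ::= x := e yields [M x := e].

[S [U when e do [M { [L [S [M x := e]]] }] otherwise [U when e do [S [M x := e]]]]]

S
U
when e do M otherwise U
when e do { L } otherwise U
when e do { S } otherwise U
when e do { M } otherwise U
when e do { x := e } otherwise U
when e do { x := e } otherwise when e do S
when e do { x := e } otherwise when e do M
when e do { x := e } otherwise when e do x := e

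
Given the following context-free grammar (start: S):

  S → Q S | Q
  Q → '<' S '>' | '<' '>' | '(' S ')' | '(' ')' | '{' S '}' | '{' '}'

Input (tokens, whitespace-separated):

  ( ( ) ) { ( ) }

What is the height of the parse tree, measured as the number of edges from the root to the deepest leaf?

5

[S [Q ( [S [Q ( )]] )] [S [Q { [S [Q ( )]] }]]]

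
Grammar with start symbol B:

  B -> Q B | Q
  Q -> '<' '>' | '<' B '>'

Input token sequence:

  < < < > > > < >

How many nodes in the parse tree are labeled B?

[B [Q < [B [Q < [B [Q < >]] >]] >] [B [Q < >]]]

4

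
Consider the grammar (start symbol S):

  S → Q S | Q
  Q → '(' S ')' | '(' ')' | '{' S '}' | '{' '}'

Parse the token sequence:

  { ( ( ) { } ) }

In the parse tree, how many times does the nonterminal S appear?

[S [Q { [S [Q ( [S [Q ( )] [S [Q { }]]] )]] }]]

4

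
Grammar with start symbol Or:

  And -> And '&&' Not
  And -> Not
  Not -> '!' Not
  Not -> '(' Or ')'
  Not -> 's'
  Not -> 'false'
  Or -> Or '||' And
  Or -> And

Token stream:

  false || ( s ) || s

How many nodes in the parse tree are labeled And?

[Or [Or [Or [And [Not false]]] || [And [Not ( [Or [And [Not s]]] )]]] || [And [Not s]]]

4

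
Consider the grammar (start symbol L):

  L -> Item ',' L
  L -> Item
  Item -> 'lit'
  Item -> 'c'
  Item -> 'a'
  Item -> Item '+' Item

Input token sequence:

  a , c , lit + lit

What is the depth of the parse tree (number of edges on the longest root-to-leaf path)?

[L [Item a] , [L [Item c] , [L [Item [Item lit] + [Item lit]]]]]

5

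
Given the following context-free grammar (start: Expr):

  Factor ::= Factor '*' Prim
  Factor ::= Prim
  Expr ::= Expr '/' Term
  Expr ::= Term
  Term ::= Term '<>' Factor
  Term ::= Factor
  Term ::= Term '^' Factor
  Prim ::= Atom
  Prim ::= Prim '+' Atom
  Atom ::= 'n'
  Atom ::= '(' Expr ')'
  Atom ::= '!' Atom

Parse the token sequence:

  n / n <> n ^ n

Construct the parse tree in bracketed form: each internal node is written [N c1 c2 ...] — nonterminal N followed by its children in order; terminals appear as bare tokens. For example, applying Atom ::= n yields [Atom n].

[Expr [Expr [Term [Factor [Prim [Atom n]]]]] / [Term [Term [Term [Factor [Prim [Atom n]]]] <> [Factor [Prim [Atom n]]]] ^ [Factor [Prim [Atom n]]]]]

Expr
Expr / Term
Term / Term
Factor / Term
Prim / Term
Atom / Term
n / Term
n / Term ^ Factor
n / Term <> Factor ^ Factor
n / Factor <> Factor ^ Factor
n / Prim <> Factor ^ Factor
n / Atom <> Factor ^ Factor
n / n <> Factor ^ Factor
n / n <> Prim ^ Factor
n / n <> Atom ^ Factor
n / n <> n ^ Factor
n / n <> n ^ Prim
n / n <> n ^ Atom
n / n <> n ^ n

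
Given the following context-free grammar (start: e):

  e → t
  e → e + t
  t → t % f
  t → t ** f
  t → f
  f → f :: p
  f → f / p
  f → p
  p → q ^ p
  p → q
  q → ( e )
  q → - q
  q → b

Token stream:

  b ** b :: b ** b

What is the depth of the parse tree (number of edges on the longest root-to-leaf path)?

7

[e [t [t [t [f [p [q b]]]] ** [f [f [p [q b]]] :: [p [q b]]]] ** [f [p [q b]]]]]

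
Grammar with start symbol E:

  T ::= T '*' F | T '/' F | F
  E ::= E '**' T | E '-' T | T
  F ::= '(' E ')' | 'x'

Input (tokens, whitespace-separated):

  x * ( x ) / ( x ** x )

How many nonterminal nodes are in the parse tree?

16

[E [T [T [T [F x]] * [F ( [E [T [F x]]] )]] / [F ( [E [E [T [F x]]] ** [T [F x]]] )]]]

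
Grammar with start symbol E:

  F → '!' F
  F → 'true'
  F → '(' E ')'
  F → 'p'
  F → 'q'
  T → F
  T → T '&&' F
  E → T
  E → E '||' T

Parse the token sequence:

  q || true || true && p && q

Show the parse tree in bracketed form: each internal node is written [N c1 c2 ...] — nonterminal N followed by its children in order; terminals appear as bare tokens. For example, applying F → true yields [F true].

[E [E [E [T [F q]]] || [T [F true]]] || [T [T [T [F true]] && [F p]] && [F q]]]

E
E || T
E || T || T
T || T || T
F || T || T
q || T || T
q || F || T
q || true || T
q || true || T && F
q || true || T && F && F
q || true || F && F && F
q || true || true && F && F
q || true || true && p && F
q || true || true && p && q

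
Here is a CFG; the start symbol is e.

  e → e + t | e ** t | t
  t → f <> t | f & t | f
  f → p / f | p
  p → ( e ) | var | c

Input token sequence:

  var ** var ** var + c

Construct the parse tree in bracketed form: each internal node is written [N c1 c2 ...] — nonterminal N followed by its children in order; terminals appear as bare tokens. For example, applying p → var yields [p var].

e
e + t
e ** t + t
e ** t ** t + t
t ** t ** t + t
f ** t ** t + t
p ** t ** t + t
var ** t ** t + t
var ** f ** t + t
var ** p ** t + t
var ** var ** t + t
var ** var ** f + t
var ** var ** p + t
var ** var ** var + t
var ** var ** var + f
var ** var ** var + p
var ** var ** var + c

[e [e [e [e [t [f [p var]]]] ** [t [f [p var]]]] ** [t [f [p var]]]] + [t [f [p c]]]]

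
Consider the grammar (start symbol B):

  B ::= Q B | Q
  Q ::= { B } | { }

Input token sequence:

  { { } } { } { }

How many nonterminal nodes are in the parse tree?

8

[B [Q { [B [Q { }]] }] [B [Q { }] [B [Q { }]]]]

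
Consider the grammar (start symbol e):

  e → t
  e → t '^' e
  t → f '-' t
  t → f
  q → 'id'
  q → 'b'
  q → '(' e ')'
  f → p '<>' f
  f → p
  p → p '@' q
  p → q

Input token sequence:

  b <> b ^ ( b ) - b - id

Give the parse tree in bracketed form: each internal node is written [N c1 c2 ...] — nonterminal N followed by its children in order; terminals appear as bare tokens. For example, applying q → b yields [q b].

[e [t [f [p [q b]] <> [f [p [q b]]]]] ^ [e [t [f [p [q ( [e [t [f [p [q b]]]]] )]]] - [t [f [p [q b]]] - [t [f [p [q id]]]]]]]]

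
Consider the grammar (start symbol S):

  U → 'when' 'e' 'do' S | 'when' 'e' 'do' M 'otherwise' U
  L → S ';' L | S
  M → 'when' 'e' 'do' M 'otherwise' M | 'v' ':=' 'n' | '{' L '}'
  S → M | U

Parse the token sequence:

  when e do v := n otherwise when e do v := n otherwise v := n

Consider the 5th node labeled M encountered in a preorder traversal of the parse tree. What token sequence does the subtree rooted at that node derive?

[S [M when e do [M v := n] otherwise [M when e do [M v := n] otherwise [M v := n]]]]

v := n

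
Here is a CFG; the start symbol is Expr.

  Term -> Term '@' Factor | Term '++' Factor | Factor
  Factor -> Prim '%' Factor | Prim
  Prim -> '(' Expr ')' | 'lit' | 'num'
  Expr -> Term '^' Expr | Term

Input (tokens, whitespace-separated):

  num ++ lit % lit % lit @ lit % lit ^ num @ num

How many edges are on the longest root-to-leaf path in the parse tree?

7

[Expr [Term [Term [Term [Factor [Prim num]]] ++ [Factor [Prim lit] % [Factor [Prim lit] % [Factor [Prim lit]]]]] @ [Factor [Prim lit] % [Factor [Prim lit]]]] ^ [Expr [Term [Term [Factor [Prim num]]] @ [Factor [Prim num]]]]]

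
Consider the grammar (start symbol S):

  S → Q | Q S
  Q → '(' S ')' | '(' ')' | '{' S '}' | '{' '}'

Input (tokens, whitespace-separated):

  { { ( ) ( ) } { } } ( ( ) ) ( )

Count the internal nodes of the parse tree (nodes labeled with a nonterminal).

[S [Q { [S [Q { [S [Q ( )] [S [Q ( )]]] }] [S [Q { }]]] }] [S [Q ( [S [Q ( )]] )] [S [Q ( )]]]]

16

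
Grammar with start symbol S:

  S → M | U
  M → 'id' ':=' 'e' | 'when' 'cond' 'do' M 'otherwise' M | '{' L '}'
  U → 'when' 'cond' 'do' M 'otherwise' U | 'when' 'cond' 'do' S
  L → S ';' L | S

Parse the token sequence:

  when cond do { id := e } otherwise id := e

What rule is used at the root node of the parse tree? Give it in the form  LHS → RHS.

[S [M when cond do [M { [L [S [M id := e]]] }] otherwise [M id := e]]]

S → M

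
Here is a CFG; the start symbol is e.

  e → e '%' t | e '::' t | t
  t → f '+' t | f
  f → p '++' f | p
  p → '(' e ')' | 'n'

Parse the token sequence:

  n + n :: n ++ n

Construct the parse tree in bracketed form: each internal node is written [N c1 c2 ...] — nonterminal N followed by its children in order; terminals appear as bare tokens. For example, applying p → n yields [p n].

e
e :: t
t :: t
f + t :: t
p + t :: t
n + t :: t
n + f :: t
n + p :: t
n + n :: t
n + n :: f
n + n :: p ++ f
n + n :: n ++ f
n + n :: n ++ p
n + n :: n ++ n

[e [e [t [f [p n]] + [t [f [p n]]]]] :: [t [f [p n] ++ [f [p n]]]]]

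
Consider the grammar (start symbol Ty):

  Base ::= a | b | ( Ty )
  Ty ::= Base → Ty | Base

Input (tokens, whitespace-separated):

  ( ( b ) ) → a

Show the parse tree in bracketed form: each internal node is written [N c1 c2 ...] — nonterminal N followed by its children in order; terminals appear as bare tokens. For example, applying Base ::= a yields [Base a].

[Ty [Base ( [Ty [Base ( [Ty [Base b]] )]] )] → [Ty [Base a]]]

Ty
Base → Ty
( Ty ) → Ty
( Base ) → Ty
( ( Ty ) ) → Ty
( ( Base ) ) → Ty
( ( b ) ) → Ty
( ( b ) ) → Base
( ( b ) ) → a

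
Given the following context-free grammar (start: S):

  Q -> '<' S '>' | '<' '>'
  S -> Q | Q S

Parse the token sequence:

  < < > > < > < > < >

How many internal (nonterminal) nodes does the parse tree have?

[S [Q < [S [Q < >]] >] [S [Q < >] [S [Q < >] [S [Q < >]]]]]

10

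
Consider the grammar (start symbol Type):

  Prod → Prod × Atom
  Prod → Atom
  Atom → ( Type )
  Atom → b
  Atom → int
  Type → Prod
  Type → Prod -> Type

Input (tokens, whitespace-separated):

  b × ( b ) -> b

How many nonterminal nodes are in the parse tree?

11

[Type [Prod [Prod [Atom b]] × [Atom ( [Type [Prod [Atom b]]] )]] -> [Type [Prod [Atom b]]]]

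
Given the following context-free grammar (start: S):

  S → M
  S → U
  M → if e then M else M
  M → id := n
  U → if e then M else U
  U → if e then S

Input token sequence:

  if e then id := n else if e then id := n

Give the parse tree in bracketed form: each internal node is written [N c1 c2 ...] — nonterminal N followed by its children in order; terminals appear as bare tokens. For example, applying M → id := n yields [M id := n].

[S [U if e then [M id := n] else [U if e then [S [M id := n]]]]]

S
U
if e then M else U
if e then id := n else U
if e then id := n else if e then S
if e then id := n else if e then M
if e then id := n else if e then id := n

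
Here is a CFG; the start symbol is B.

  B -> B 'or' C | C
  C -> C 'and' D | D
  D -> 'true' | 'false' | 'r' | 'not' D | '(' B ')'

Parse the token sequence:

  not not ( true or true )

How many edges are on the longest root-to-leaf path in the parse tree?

9

[B [C [D not [D not [D ( [B [B [C [D true]]] or [C [D true]]] )]]]]]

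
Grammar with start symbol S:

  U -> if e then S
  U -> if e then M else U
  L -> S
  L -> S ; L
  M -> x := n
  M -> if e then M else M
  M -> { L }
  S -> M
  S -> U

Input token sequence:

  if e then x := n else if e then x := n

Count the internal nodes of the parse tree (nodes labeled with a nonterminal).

[S [U if e then [M x := n] else [U if e then [S [M x := n]]]]]

6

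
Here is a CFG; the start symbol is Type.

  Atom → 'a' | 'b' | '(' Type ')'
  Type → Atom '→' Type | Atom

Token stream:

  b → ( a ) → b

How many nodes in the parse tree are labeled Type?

4

[Type [Atom b] → [Type [Atom ( [Type [Atom a]] )] → [Type [Atom b]]]]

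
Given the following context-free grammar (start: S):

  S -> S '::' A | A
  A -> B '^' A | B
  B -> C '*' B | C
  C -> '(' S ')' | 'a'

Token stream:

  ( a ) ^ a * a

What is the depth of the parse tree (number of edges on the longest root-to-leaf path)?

[S [A [B [C ( [S [A [B [C a]]]] )]] ^ [A [B [C a] * [B [C a]]]]]]

8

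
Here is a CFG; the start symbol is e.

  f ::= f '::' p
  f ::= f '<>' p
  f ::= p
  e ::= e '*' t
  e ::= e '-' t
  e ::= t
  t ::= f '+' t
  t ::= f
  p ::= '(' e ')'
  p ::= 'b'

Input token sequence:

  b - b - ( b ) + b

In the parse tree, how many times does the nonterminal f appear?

5

[e [e [e [t [f [p b]]]] - [t [f [p b]]]] - [t [f [p ( [e [t [f [p b]]]] )]] + [t [f [p b]]]]]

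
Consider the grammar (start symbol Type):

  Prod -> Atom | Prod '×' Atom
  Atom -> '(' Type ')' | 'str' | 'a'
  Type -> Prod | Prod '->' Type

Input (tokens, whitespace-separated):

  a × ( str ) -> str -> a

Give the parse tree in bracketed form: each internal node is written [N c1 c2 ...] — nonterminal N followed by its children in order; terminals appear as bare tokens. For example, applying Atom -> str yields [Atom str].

Type
Prod -> Type
Prod × Atom -> Type
Atom × Atom -> Type
a × Atom -> Type
a × ( Type ) -> Type
a × ( Prod ) -> Type
a × ( Atom ) -> Type
a × ( str ) -> Type
a × ( str ) -> Prod -> Type
a × ( str ) -> Atom -> Type
a × ( str ) -> str -> Type
a × ( str ) -> str -> Prod
a × ( str ) -> str -> Atom
a × ( str ) -> str -> a

[Type [Prod [Prod [Atom a]] × [Atom ( [Type [Prod [Atom str]]] )]] -> [Type [Prod [Atom str]] -> [Type [Prod [Atom a]]]]]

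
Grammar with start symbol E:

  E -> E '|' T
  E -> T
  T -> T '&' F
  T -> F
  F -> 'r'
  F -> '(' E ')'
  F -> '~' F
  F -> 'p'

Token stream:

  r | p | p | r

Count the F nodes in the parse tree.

[E [E [E [E [T [F r]]] | [T [F p]]] | [T [F p]]] | [T [F r]]]

4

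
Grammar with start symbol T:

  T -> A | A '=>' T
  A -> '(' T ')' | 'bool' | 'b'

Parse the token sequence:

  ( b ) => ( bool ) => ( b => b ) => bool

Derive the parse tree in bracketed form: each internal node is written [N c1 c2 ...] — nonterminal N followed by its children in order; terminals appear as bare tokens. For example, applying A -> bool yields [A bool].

[T [A ( [T [A b]] )] => [T [A ( [T [A bool]] )] => [T [A ( [T [A b] => [T [A b]]] )] => [T [A bool]]]]]

T
A => T
( T ) => T
( A ) => T
( b ) => T
( b ) => A => T
( b ) => ( T ) => T
( b ) => ( A ) => T
( b ) => ( bool ) => T
( b ) => ( bool ) => A => T
( b ) => ( bool ) => ( T ) => T
( b ) => ( bool ) => ( A => T ) => T
( b ) => ( bool ) => ( b => T ) => T
( b ) => ( bool ) => ( b => A ) => T
( b ) => ( bool ) => ( b => b ) => T
( b ) => ( bool ) => ( b => b ) => A
( b ) => ( bool ) => ( b => b ) => bool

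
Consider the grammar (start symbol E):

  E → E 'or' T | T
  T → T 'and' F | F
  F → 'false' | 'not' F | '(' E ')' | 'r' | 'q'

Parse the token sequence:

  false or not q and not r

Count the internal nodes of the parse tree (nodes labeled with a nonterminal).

10

[E [E [T [F false]]] or [T [T [F not [F q]]] and [F not [F r]]]]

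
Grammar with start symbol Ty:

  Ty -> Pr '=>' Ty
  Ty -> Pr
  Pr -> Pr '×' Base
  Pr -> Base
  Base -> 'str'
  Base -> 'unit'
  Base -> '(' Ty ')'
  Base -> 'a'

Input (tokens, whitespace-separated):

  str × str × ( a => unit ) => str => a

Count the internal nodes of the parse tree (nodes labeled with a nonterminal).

[Ty [Pr [Pr [Pr [Base str]] × [Base str]] × [Base ( [Ty [Pr [Base a]] => [Ty [Pr [Base unit]]]] )]] => [Ty [Pr [Base str]] => [Ty [Pr [Base a]]]]]

19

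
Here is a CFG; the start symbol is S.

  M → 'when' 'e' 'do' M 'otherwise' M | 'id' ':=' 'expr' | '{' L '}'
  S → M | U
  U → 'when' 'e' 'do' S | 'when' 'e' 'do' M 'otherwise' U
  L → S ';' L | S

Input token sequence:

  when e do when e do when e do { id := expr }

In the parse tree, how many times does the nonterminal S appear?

[S [U when e do [S [U when e do [S [U when e do [S [M { [L [S [M id := expr]]] }]]]]]]]]

5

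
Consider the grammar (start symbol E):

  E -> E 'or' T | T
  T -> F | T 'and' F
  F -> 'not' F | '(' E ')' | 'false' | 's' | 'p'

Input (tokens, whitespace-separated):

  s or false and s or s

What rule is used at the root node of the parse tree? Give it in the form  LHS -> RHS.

E -> E 'or' T

[E [E [E [T [F s]]] or [T [T [F false]] and [F s]]] or [T [F s]]]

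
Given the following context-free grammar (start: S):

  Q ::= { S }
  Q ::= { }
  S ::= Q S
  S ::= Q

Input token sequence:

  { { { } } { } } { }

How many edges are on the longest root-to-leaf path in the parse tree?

6

[S [Q { [S [Q { [S [Q { }]] }] [S [Q { }]]] }] [S [Q { }]]]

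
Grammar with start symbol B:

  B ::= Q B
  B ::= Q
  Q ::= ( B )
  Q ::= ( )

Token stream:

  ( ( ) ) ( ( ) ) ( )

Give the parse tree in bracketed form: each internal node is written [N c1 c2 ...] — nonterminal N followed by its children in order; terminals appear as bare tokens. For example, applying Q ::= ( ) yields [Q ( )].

B
Q B
( B ) B
( Q ) B
( ( ) ) B
( ( ) ) Q B
( ( ) ) ( B ) B
( ( ) ) ( Q ) B
( ( ) ) ( ( ) ) B
( ( ) ) ( ( ) ) Q
( ( ) ) ( ( ) ) ( )

[B [Q ( [B [Q ( )]] )] [B [Q ( [B [Q ( )]] )] [B [Q ( )]]]]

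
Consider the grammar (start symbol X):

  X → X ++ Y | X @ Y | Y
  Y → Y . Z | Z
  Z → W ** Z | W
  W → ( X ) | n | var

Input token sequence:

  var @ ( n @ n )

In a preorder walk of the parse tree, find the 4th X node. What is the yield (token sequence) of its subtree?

n

[X [X [Y [Z [W var]]]] @ [Y [Z [W ( [X [X [Y [Z [W n]]]] @ [Y [Z [W n]]]] )]]]]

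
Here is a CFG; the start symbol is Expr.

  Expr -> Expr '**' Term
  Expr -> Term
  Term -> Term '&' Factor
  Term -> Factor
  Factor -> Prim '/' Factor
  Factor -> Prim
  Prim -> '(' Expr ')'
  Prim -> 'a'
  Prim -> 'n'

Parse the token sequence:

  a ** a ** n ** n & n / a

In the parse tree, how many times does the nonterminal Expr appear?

[Expr [Expr [Expr [Expr [Term [Factor [Prim a]]]] ** [Term [Factor [Prim a]]]] ** [Term [Factor [Prim n]]]] ** [Term [Term [Factor [Prim n]]] & [Factor [Prim n] / [Factor [Prim a]]]]]

4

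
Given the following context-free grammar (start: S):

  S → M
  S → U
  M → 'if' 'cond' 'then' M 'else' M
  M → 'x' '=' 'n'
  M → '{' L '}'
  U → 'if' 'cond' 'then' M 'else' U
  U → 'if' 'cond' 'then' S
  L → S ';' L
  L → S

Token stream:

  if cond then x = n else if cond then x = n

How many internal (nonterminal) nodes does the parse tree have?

[S [U if cond then [M x = n] else [U if cond then [S [M x = n]]]]]

6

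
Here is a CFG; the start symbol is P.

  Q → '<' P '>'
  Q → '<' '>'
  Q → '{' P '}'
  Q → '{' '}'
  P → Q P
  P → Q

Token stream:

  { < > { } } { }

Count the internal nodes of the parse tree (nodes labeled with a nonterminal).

[P [Q { [P [Q < >] [P [Q { }]]] }] [P [Q { }]]]

8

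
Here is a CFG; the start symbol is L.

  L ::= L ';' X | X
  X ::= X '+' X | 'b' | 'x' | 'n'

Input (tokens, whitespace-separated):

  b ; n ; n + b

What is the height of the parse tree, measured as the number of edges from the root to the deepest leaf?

4

[L [L [L [X b]] ; [X n]] ; [X [X n] + [X b]]]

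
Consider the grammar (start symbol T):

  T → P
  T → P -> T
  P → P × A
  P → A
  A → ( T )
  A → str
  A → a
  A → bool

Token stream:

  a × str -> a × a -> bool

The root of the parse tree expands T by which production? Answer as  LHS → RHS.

[T [P [P [A a]] × [A str]] -> [T [P [P [A a]] × [A a]] -> [T [P [A bool]]]]]

T → P -> T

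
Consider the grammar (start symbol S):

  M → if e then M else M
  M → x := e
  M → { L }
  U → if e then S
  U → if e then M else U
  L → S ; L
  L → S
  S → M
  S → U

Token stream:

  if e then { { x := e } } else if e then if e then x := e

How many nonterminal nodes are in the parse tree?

14

[S [U if e then [M { [L [S [M { [L [S [M x := e]]] }]]] }] else [U if e then [S [U if e then [S [M x := e]]]]]]]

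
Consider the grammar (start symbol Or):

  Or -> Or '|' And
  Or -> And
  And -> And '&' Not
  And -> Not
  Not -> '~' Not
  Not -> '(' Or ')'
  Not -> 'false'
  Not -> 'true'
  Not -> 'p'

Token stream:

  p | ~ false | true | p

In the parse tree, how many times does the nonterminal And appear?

[Or [Or [Or [Or [And [Not p]]] | [And [Not ~ [Not false]]]] | [And [Not true]]] | [And [Not p]]]

4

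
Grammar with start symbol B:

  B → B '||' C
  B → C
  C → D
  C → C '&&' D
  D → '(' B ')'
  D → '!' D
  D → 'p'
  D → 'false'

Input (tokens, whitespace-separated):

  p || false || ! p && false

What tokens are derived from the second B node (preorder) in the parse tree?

[B [B [B [C [D p]]] || [C [D false]]] || [C [C [D ! [D p]]] && [D false]]]

p || false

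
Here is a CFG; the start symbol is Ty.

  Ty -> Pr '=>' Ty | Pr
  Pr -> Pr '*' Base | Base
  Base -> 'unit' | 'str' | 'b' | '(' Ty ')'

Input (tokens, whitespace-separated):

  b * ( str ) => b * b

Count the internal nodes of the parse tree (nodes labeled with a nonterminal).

13

[Ty [Pr [Pr [Base b]] * [Base ( [Ty [Pr [Base str]]] )]] => [Ty [Pr [Pr [Base b]] * [Base b]]]]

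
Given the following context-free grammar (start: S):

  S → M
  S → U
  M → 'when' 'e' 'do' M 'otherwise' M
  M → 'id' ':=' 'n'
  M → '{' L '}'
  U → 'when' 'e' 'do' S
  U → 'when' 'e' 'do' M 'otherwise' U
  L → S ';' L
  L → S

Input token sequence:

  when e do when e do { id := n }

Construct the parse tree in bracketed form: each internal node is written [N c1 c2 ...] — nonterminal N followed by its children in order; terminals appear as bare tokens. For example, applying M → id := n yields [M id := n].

S
U
when e do S
when e do U
when e do when e do S
when e do when e do M
when e do when e do { L }
when e do when e do { S }
when e do when e do { M }
when e do when e do { id := n }

[S [U when e do [S [U when e do [S [M { [L [S [M id := n]]] }]]]]]]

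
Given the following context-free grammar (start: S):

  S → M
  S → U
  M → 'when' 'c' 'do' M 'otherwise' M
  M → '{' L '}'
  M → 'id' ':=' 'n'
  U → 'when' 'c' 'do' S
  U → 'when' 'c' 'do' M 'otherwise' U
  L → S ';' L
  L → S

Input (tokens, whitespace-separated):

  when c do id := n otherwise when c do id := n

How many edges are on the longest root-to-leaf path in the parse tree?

5

[S [U when c do [M id := n] otherwise [U when c do [S [M id := n]]]]]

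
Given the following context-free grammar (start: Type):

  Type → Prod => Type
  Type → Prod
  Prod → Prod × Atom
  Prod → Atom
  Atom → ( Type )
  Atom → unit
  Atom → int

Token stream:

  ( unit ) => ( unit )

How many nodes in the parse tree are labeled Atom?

4

[Type [Prod [Atom ( [Type [Prod [Atom unit]]] )]] => [Type [Prod [Atom ( [Type [Prod [Atom unit]]] )]]]]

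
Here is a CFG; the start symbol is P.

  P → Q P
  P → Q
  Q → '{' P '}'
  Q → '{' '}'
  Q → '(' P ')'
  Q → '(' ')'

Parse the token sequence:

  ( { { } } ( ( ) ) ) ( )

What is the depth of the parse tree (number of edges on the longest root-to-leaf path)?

[P [Q ( [P [Q { [P [Q { }]] }] [P [Q ( [P [Q ( )]] )]]] )] [P [Q ( )]]]

7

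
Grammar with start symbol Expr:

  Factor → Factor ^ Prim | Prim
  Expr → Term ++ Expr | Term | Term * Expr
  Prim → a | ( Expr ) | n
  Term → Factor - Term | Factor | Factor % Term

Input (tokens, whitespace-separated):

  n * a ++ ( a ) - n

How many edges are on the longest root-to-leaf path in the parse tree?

[Expr [Term [Factor [Prim n]]] * [Expr [Term [Factor [Prim a]]] ++ [Expr [Term [Factor [Prim ( [Expr [Term [Factor [Prim a]]]] )]] - [Term [Factor [Prim n]]]]]]]

10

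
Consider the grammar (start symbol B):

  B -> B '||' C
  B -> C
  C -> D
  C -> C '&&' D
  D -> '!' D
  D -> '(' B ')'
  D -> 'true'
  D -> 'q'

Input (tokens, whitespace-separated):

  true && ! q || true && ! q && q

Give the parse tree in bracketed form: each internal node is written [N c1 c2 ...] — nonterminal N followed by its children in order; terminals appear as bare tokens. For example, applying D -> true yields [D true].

[B [B [C [C [D true]] && [D ! [D q]]]] || [C [C [C [D true]] && [D ! [D q]]] && [D q]]]

B
B || C
C || C
C && D || C
D && D || C
true && D || C
true && ! D || C
true && ! q || C
true && ! q || C && D
true && ! q || C && D && D
true && ! q || D && D && D
true && ! q || true && D && D
true && ! q || true && ! D && D
true && ! q || true && ! q && D
true && ! q || true && ! q && q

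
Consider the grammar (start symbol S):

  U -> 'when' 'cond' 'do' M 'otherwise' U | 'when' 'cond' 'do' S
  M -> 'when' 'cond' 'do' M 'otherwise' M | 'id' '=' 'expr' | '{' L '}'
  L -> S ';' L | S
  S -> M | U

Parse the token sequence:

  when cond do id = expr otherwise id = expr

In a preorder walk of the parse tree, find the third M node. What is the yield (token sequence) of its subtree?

[S [M when cond do [M id = expr] otherwise [M id = expr]]]

id = expr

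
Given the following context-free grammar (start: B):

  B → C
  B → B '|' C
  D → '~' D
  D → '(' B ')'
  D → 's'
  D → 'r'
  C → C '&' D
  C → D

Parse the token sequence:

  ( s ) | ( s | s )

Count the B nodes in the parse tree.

[B [B [C [D ( [B [C [D s]]] )]]] | [C [D ( [B [B [C [D s]]] | [C [D s]]] )]]]

5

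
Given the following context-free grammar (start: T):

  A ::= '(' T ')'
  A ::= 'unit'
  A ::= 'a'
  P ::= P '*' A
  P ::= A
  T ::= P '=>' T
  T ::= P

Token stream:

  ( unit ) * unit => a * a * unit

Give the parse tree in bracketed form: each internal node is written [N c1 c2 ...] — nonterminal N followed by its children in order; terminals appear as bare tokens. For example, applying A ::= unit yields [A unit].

T
P => T
P * A => T
A * A => T
( T ) * A => T
( P ) * A => T
( A ) * A => T
( unit ) * A => T
( unit ) * unit => T
( unit ) * unit => P
( unit ) * unit => P * A
( unit ) * unit => P * A * A
( unit ) * unit => A * A * A
( unit ) * unit => a * A * A
( unit ) * unit => a * a * A
( unit ) * unit => a * a * unit

[T [P [P [A ( [T [P [A unit]]] )]] * [A unit]] => [T [P [P [P [A a]] * [A a]] * [A unit]]]]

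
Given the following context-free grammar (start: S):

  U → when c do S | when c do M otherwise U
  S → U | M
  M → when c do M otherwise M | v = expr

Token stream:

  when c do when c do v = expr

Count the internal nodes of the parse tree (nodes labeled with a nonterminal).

6

[S [U when c do [S [U when c do [S [M v = expr]]]]]]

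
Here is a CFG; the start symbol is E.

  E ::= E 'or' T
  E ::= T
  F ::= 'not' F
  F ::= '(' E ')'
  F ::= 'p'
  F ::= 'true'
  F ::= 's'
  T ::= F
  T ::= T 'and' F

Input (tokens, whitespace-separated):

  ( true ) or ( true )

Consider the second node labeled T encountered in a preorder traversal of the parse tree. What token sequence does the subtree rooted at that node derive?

true

[E [E [T [F ( [E [T [F true]]] )]]] or [T [F ( [E [T [F true]]] )]]]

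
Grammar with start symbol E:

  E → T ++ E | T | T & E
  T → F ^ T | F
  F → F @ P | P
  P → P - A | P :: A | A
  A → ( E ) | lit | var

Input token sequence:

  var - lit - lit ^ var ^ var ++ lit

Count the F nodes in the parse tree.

4

[E [T [F [P [P [P [A var]] - [A lit]] - [A lit]]] ^ [T [F [P [A var]]] ^ [T [F [P [A var]]]]]] ++ [E [T [F [P [A lit]]]]]]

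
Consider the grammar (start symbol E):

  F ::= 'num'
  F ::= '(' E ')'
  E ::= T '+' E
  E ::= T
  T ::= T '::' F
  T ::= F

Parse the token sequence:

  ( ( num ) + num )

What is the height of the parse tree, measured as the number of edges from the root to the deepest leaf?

[E [T [F ( [E [T [F ( [E [T [F num]]] )]] + [E [T [F num]]]] )]]]

9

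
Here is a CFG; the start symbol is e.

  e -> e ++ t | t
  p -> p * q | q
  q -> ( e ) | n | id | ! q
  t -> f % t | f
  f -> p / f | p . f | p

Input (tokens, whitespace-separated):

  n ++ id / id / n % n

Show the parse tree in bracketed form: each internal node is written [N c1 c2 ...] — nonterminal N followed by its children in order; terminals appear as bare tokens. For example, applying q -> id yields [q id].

[e [e [t [f [p [q n]]]]] ++ [t [f [p [q id]] / [f [p [q id]] / [f [p [q n]]]]] % [t [f [p [q n]]]]]]

e
e ++ t
t ++ t
f ++ t
p ++ t
q ++ t
n ++ t
n ++ f % t
n ++ p / f % t
n ++ q / f % t
n ++ id / f % t
n ++ id / p / f % t
n ++ id / q / f % t
n ++ id / id / f % t
n ++ id / id / p % t
n ++ id / id / q % t
n ++ id / id / n % t
n ++ id / id / n % f
n ++ id / id / n % p
n ++ id / id / n % q
n ++ id / id / n % n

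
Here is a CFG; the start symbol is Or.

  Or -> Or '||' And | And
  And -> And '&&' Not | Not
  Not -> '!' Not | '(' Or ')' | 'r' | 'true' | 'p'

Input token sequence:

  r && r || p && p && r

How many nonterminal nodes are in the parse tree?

[Or [Or [And [And [Not r]] && [Not r]]] || [And [And [And [Not p]] && [Not p]] && [Not r]]]

12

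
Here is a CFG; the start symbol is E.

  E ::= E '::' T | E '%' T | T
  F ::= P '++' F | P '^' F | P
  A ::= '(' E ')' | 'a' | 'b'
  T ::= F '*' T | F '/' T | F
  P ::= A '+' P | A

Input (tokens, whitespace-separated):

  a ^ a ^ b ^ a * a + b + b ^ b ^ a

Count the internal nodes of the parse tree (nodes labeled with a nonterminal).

28

[E [T [F [P [A a]] ^ [F [P [A a]] ^ [F [P [A b]] ^ [F [P [A a]]]]]] * [T [F [P [A a] + [P [A b] + [P [A b]]]] ^ [F [P [A b]] ^ [F [P [A a]]]]]]]]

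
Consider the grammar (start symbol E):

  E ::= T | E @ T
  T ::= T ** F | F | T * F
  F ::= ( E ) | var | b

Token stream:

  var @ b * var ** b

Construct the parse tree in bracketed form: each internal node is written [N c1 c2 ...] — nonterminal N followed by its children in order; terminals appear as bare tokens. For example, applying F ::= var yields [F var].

[E [E [T [F var]]] @ [T [T [T [F b]] * [F var]] ** [F b]]]

E
E @ T
T @ T
F @ T
var @ T
var @ T ** F
var @ T * F ** F
var @ F * F ** F
var @ b * F ** F
var @ b * var ** F
var @ b * var ** b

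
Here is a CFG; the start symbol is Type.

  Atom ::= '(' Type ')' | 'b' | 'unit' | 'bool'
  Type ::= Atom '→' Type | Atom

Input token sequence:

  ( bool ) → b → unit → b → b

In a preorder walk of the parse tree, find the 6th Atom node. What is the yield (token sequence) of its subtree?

b

[Type [Atom ( [Type [Atom bool]] )] → [Type [Atom b] → [Type [Atom unit] → [Type [Atom b] → [Type [Atom b]]]]]]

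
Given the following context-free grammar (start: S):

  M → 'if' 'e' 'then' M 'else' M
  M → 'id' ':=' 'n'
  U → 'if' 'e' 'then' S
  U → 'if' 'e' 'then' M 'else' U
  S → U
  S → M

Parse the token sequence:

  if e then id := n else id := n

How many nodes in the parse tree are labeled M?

[S [M if e then [M id := n] else [M id := n]]]

3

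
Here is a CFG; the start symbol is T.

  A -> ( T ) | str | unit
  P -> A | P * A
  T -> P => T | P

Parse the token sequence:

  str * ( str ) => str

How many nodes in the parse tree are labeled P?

[T [P [P [A str]] * [A ( [T [P [A str]]] )]] => [T [P [A str]]]]

4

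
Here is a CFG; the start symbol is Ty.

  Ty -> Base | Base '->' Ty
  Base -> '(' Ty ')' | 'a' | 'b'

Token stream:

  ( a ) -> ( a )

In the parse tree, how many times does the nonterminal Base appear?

[Ty [Base ( [Ty [Base a]] )] -> [Ty [Base ( [Ty [Base a]] )]]]

4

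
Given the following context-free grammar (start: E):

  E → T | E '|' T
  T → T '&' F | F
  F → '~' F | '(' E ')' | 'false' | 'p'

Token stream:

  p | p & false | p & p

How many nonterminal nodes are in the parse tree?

[E [E [E [T [F p]]] | [T [T [F p]] & [F false]]] | [T [T [F p]] & [F p]]]

13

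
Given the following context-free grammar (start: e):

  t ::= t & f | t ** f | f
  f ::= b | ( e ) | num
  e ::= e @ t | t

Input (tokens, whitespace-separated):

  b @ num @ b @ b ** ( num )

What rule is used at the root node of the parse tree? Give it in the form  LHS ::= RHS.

e ::= e @ t

[e [e [e [e [t [f b]]] @ [t [f num]]] @ [t [f b]]] @ [t [t [f b]] ** [f ( [e [t [f num]]] )]]]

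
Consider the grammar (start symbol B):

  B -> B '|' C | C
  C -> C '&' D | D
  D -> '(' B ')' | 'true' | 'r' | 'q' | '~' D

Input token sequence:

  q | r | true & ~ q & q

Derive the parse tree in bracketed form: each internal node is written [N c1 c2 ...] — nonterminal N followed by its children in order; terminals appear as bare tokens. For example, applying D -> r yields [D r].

[B [B [B [C [D q]]] | [C [D r]]] | [C [C [C [D true]] & [D ~ [D q]]] & [D q]]]

B
B | C
B | C | C
C | C | C
D | C | C
q | C | C
q | D | C
q | r | C
q | r | C & D
q | r | C & D & D
q | r | D & D & D
q | r | true & D & D
q | r | true & ~ D & D
q | r | true & ~ q & D
q | r | true & ~ q & q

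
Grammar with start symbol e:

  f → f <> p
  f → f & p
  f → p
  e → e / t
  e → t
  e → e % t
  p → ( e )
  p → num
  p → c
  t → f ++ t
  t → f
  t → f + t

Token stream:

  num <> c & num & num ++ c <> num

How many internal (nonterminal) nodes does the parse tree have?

15

[e [t [f [f [f [f [p num]] <> [p c]] & [p num]] & [p num]] ++ [t [f [f [p c]] <> [p num]]]]]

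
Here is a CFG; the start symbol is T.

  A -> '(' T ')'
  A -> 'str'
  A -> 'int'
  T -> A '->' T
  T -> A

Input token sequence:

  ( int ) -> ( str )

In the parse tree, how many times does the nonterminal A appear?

4

[T [A ( [T [A int]] )] -> [T [A ( [T [A str]] )]]]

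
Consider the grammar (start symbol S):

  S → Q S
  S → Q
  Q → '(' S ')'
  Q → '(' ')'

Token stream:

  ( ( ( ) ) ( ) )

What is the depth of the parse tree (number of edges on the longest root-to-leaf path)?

6

[S [Q ( [S [Q ( [S [Q ( )]] )] [S [Q ( )]]] )]]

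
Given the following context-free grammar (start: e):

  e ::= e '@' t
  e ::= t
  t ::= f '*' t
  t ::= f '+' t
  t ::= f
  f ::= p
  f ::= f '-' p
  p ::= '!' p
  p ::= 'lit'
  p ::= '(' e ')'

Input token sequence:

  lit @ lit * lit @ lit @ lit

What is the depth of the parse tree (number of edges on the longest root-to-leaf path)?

[e [e [e [e [t [f [p lit]]]] @ [t [f [p lit]] * [t [f [p lit]]]]] @ [t [f [p lit]]]] @ [t [f [p lit]]]]

7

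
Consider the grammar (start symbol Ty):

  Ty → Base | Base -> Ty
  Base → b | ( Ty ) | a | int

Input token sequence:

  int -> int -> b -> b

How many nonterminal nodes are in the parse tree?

8

[Ty [Base int] -> [Ty [Base int] -> [Ty [Base b] -> [Ty [Base b]]]]]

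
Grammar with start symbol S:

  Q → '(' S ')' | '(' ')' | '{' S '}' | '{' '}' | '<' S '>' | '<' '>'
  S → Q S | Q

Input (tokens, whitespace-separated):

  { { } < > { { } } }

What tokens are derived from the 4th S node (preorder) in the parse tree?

{ { } }

[S [Q { [S [Q { }] [S [Q < >] [S [Q { [S [Q { }]] }]]]] }]]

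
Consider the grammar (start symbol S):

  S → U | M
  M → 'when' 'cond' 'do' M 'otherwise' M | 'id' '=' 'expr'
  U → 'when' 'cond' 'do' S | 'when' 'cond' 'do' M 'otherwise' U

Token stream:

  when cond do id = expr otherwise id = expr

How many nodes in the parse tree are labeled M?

3

[S [M when cond do [M id = expr] otherwise [M id = expr]]]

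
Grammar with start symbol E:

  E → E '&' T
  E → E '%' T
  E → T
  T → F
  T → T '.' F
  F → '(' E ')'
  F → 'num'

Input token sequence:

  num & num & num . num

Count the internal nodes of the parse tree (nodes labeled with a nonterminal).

11

[E [E [E [T [F num]]] & [T [F num]]] & [T [T [F num]] . [F num]]]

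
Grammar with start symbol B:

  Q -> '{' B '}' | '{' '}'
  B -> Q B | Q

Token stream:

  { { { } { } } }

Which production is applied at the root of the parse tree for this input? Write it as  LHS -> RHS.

[B [Q { [B [Q { [B [Q { }] [B [Q { }]]] }]] }]]

B -> Q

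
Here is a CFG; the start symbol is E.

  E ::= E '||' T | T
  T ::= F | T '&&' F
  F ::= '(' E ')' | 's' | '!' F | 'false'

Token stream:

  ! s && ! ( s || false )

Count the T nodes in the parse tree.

4

[E [T [T [F ! [F s]]] && [F ! [F ( [E [E [T [F s]]] || [T [F false]]] )]]]]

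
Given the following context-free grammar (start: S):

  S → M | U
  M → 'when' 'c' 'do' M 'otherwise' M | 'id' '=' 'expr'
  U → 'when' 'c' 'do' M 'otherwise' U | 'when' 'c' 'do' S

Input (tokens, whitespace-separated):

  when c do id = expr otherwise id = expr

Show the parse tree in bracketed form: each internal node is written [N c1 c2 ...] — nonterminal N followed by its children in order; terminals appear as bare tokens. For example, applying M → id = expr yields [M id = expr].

[S [M when c do [M id = expr] otherwise [M id = expr]]]

S
M
when c do M otherwise M
when c do id = expr otherwise M
when c do id = expr otherwise id = expr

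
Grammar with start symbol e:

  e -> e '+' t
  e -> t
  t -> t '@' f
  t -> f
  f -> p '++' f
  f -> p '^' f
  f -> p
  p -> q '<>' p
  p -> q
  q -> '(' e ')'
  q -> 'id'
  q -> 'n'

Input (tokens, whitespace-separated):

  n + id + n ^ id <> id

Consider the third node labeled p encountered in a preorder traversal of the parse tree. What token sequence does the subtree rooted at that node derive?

[e [e [e [t [f [p [q n]]]]] + [t [f [p [q id]]]]] + [t [f [p [q n]] ^ [f [p [q id] <> [p [q id]]]]]]]

n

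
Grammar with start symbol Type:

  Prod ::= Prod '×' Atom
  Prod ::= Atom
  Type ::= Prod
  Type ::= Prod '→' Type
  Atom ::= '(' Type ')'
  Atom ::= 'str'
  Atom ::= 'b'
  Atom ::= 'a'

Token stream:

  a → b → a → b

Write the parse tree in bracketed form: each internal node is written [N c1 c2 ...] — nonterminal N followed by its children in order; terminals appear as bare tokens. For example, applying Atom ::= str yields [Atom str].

[Type [Prod [Atom a]] → [Type [Prod [Atom b]] → [Type [Prod [Atom a]] → [Type [Prod [Atom b]]]]]]

Type
Prod → Type
Atom → Type
a → Type
a → Prod → Type
a → Atom → Type
a → b → Type
a → b → Prod → Type
a → b → Atom → Type
a → b → a → Type
a → b → a → Prod
a → b → a → Atom
a → b → a → b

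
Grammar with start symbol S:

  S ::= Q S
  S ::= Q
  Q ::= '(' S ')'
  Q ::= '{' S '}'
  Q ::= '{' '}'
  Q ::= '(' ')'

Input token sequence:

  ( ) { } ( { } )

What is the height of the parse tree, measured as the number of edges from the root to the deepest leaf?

6

[S [Q ( )] [S [Q { }] [S [Q ( [S [Q { }]] )]]]]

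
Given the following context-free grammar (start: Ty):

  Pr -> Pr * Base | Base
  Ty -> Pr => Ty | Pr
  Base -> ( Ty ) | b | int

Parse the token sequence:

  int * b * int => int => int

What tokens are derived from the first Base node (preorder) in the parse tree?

[Ty [Pr [Pr [Pr [Base int]] * [Base b]] * [Base int]] => [Ty [Pr [Base int]] => [Ty [Pr [Base int]]]]]

int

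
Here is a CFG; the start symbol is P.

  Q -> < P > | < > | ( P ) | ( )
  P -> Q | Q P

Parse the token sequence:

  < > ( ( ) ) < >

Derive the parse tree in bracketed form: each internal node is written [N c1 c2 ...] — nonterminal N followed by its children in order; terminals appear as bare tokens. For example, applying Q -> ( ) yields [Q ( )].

P
Q P
< > P
< > Q P
< > ( P ) P
< > ( Q ) P
< > ( ( ) ) P
< > ( ( ) ) Q
< > ( ( ) ) < >

[P [Q < >] [P [Q ( [P [Q ( )]] )] [P [Q < >]]]]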